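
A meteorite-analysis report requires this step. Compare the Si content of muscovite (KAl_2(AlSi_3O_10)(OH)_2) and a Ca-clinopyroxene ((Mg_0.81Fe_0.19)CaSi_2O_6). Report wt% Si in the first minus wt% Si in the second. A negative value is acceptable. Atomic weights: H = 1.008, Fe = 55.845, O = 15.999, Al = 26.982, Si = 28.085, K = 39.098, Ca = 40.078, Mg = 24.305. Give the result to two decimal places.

-4.09 percentage points

M(KAl_2(AlSi_3O_10)(OH)_2) = 398.303 g/mol, so wt% Si = 84.255/398.303 × 100 = 21.15%.
M((Mg_0.81Fe_0.19)CaSi_2O_6) = 222.540 g/mol, so wt% Si = 56.170/222.540 × 100 = 25.24%.
21.15 − 25.24 = -4.09 pp.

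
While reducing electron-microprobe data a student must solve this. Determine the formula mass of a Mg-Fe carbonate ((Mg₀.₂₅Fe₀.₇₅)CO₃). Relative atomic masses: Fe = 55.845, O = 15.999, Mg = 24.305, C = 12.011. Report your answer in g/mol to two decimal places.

107.97 g/mol

The formula mass is the sum 0.25(24.305) + 0.75(55.845) + 1(12.011) + 3(15.999).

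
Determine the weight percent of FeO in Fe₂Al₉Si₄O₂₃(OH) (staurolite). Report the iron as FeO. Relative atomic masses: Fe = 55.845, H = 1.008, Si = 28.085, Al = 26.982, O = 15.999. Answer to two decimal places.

Formula mass = 851.852 g/mol.
2 Fe → 2.0000 mol FeO per formula unit; M(FeO) = 71.844, so FeO mass = 143.688 g.
143.688/851.852 × 100 = 16.87 wt%.

16.87 wt%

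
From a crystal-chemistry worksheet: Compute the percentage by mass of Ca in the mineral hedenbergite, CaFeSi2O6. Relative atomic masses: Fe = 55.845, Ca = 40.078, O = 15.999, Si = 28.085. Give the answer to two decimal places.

Molar mass of CaFeSi2O6: 1×40.078 + 1×55.845 + 2×28.085 + 6×15.999 = 248.087 g/mol.
Mass of Ca per formula unit: 1 × 40.078 = 40.078 g.
Weight fraction Ca = 40.078 / 248.087 = 0.1615.

16.15 weight percent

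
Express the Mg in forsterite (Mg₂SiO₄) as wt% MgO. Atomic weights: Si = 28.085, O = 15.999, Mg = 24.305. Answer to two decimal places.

57.29 wt%

Formula mass = 140.691 g/mol.
2 Mg → 2.0000 mol MgO per formula unit; M(MgO) = 40.304, so MgO mass = 80.608 g.
80.608/140.691 × 100 = 57.29 wt%.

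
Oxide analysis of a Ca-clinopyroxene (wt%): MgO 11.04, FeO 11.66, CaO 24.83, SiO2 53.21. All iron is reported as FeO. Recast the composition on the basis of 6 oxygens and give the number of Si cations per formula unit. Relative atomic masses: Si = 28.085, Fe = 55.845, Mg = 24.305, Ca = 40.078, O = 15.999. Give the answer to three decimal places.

2.005 Si apfu

MgO: 11.04/40.304 = 0.27392 mol → 0.27392 mol Mg, 0.27392 mol O.
FeO: 11.66/71.844 = 0.16230 mol → 0.16230 mol Fe, 0.16230 mol O.
CaO: 24.83/56.077 = 0.44278 mol → 0.44278 mol Ca, 0.44278 mol O.
SiO2: 53.21/60.083 = 0.88561 mol → 0.88561 mol Si, 1.77122 mol O.
Total oxygen = 2.65022 mol. Normalization factor = 6/2.65022 = 2.26396.
Si per 6 O = 0.88561 × 2.26396 = 2.005.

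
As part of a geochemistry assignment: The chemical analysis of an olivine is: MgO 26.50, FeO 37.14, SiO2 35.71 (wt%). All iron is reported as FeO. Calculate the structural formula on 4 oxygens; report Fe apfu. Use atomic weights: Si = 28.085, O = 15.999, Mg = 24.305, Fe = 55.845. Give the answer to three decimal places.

0.875 Fe apfu

MgO: 26.50/40.304 = 0.65750 mol → 0.65750 mol Mg, 0.65750 mol O.
FeO: 37.14/71.844 = 0.51695 mol → 0.51695 mol Fe, 0.51695 mol O.
SiO2: 35.71/60.083 = 0.59434 mol → 0.59434 mol Si, 1.18868 mol O.
Total oxygen = 2.36313 mol. Normalization factor = 4/2.36313 = 1.69267.
Fe per 4 O = 0.51695 × 1.69267 = 0.875.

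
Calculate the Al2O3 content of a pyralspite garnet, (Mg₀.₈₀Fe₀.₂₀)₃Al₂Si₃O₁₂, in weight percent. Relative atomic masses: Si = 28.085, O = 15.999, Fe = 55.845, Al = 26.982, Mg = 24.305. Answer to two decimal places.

Molar mass of (Mg₀.₈₀Fe₀.₂₀)₃Al₂Si₃O₁₂ = 2.40·24.305 + 0.60·55.845 + 2·26.982 + 3·28.085 + 12·15.999 = 422.046 g/mol.
Each formula unit contains 2 Al, equivalent to 2/2 = 1.0000 mol Al2O3.
M(Al2O3) = 2×26.982 + 3×15.999 = 101.961 g/mol.
Mass of Al2O3 per formula unit = 1.0000 × 101.961 = 101.961 g.
Al2O3 wt% = 101.961 / 422.046 × 100 = 24.16%.

24.16 wt%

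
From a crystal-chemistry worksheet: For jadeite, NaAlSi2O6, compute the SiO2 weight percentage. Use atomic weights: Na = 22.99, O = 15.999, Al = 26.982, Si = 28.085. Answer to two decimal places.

59.45 wt%

Formula mass = 202.136 g/mol.
2 Si → 2.0000 mol SiO2 per formula unit; M(SiO2) = 60.083, so SiO2 mass = 120.166 g.
120.166/202.136 × 100 = 59.45 wt%.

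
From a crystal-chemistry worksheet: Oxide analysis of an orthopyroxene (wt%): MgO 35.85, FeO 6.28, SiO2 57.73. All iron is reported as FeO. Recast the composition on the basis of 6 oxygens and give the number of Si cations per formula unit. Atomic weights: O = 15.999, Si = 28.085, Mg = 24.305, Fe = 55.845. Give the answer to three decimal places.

MgO (M=40.304): mol = 0.88949; Mg = 0.88949, O = 0.88949.
FeO (M=71.844): mol = 0.08741; Fe = 0.08741, O = 0.08741.
SiO2 (M=60.083): mol = 0.96084; Si = 0.96084, O = 1.92168.
ΣO = 2.89858; factor = 6/ΣO = 2.06998.
Si apfu = 0.96084 × 2.06998 = 1.989.

1.989 Si apfu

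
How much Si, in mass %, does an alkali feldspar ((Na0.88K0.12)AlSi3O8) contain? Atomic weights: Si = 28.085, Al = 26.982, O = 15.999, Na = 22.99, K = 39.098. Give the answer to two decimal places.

Formula mass = 0.88·22.99 + 0.12·39.098 + 1·26.982 + 3·28.085 + 8·15.999 = 264.152 g/mol, of which 84.255 g is Si.
So Si makes up 84.255/264.152 = 0.3190 of the mass, i.e. 31.90%.

31.90 mass %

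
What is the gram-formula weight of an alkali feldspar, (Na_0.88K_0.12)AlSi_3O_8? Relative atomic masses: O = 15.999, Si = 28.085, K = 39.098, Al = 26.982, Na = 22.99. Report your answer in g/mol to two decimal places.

M = 0.88×22.99 + 0.12×39.098 + 1×26.982 + 3×28.085 + 8×15.999

264.15 g/mol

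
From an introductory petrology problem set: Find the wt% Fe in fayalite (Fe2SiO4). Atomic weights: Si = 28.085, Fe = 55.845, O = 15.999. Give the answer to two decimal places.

Formula mass = 2×55.845 + 1×28.085 + 4×15.999 = 203.771 g/mol, of which 111.690 g is Fe.
So Fe makes up 111.690/203.771 = 0.5481 of the mass, i.e. 54.81%.

54.81 mass %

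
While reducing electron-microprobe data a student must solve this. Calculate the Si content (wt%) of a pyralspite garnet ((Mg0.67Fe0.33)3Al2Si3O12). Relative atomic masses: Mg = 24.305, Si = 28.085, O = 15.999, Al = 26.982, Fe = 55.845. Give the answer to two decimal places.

M((Mg0.67Fe0.33)3Al2Si3O12) = 434.347 g/mol.
Si contributes 3 × 28.085 = 84.255 g per mole.
84.255/434.347 = 0.1940 → 19.40%.

19.40 wt%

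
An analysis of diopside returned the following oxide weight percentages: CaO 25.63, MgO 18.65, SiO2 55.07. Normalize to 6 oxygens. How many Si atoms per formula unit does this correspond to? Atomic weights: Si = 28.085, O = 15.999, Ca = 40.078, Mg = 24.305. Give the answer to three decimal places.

25.63 wt% CaO ÷ 56.077 g/mol = 0.45705 mol, giving 0.45705 Ca and 0.45705 O.
18.65 wt% MgO ÷ 40.304 g/mol = 0.46273 mol, giving 0.46273 Mg and 0.46273 O.
55.07 wt% SiO2 ÷ 60.083 g/mol = 0.91657 mol, giving 0.91657 Si and 1.83314 O.
Oxygen sums to 2.75292; scaling by 6/2.75292 = 2.17950 puts the formula on 6 O.
Si: 0.91657 × 2.17950 = 1.998 atoms per formula unit.

1.998 Si apfu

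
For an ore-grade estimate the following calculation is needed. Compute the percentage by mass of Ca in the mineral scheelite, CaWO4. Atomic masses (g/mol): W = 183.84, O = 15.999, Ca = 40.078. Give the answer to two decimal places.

M(CaWO4) = 287.914 g/mol.
Ca contributes 1 × 40.078 = 40.078 g per mole.
40.078/287.914 = 0.1392 → 13.92%.

13.92 mass %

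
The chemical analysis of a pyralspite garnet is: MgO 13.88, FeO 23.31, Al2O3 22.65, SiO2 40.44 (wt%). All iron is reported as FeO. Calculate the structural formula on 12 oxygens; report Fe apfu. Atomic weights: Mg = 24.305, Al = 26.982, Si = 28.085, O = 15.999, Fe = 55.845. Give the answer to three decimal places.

MgO: 13.88/40.304 = 0.34438 mol → 0.34438 mol Mg, 0.34438 mol O.
FeO: 23.31/71.844 = 0.32445 mol → 0.32445 mol Fe, 0.32445 mol O.
Al2O3: 22.65/101.961 = 0.22214 mol → 0.44428 mol Al, 0.66642 mol O.
SiO2: 40.44/60.083 = 0.67307 mol → 0.67307 mol Si, 1.34614 mol O.
Total oxygen = 2.68139 mol. Normalization factor = 12/2.68139 = 4.47529.
Fe per 12 O = 0.32445 × 4.47529 = 1.452.

1.452 Fe apfu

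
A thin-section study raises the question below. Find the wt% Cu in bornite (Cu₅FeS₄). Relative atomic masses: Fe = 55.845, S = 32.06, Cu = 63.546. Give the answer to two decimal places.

63.32 mass %

M(Cu₅FeS₄) = 501.815 g/mol.
Cu contributes 5 × 63.546 = 317.730 g per mole.
317.730/501.815 = 0.6332 → 63.32%.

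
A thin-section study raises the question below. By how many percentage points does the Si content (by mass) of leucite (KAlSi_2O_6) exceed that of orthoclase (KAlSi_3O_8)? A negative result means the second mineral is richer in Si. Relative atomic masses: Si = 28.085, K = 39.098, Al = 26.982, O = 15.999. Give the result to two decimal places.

Si in KAlSi_2O_6: molar mass 218.244 g/mol; 2×28.085 = 56.170 g → 25.74 wt%.
Si in KAlSi_3O_8: molar mass 278.327 g/mol; 3×28.085 = 84.255 g → 30.27 wt%.
Difference = 25.74 − 30.27 = -4.53 percentage points.

-4.53 percentage points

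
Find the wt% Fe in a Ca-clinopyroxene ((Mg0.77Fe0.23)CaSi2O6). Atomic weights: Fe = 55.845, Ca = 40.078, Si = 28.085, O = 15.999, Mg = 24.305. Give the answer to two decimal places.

5.74 weight percent

M((Mg0.77Fe0.23)CaSi2O6) = 223.801 g/mol.
Fe contributes 0.23 × 55.845 = 12.844 g per mole.
12.844/223.801 = 0.0574 → 5.74%.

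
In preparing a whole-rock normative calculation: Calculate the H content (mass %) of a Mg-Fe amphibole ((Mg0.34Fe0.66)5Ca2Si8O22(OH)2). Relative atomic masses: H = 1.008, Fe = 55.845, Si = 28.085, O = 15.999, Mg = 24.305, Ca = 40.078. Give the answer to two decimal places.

M((Mg0.34Fe0.66)5Ca2Si8O22(OH)2) = 916.435 g/mol.
H contributes 2 × 1.008 = 2.016 g per mole.
2.016/916.435 = 0.0022 → 0.22%.

0.22 mass %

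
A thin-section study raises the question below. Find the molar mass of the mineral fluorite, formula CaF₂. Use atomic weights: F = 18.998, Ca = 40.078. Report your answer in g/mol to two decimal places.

78.07 g/mol

Ca: 1 × 40.078 = 40.0780
F: 2 × 18.998 = 37.9960
Summing the contributions gives the formula mass.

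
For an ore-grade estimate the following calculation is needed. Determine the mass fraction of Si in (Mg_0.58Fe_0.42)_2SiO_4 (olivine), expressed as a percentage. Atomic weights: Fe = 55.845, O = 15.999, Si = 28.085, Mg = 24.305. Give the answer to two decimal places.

Molar mass of (Mg_0.58Fe_0.42)_2SiO_4: 1.16*24.305 + 0.84*55.845 + 1*28.085 + 4*15.999 = 167.185 g/mol.
Mass of Si per formula unit: 1 × 28.085 = 28.085 g.
Weight fraction Si = 28.085 / 167.185 = 0.1680.

16.80 mass %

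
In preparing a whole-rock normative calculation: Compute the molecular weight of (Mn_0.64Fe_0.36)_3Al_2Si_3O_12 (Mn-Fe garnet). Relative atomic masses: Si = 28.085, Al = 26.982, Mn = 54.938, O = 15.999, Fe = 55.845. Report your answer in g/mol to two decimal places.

M = 1.92*54.938 + 1.08*55.845 + 2*26.982 + 3*28.085 + 12*15.999

496.00 g/mol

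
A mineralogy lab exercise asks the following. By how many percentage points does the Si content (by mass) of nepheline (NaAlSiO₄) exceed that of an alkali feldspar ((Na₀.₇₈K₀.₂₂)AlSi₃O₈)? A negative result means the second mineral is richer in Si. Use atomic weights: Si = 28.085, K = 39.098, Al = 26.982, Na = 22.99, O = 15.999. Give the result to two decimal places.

-11.93 percentage points

First mineral: 28.085 g Si in 142.053 g formula = 19.77 wt% Si.
Second mineral: 84.255 g Si in 265.763 g formula = 31.70 wt% Si.
19.77% − 31.70% gives a difference of -11.93 percentage points.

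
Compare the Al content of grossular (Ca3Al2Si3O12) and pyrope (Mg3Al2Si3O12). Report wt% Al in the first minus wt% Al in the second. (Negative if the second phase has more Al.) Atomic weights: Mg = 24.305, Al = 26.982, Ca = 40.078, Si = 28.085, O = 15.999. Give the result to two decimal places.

First mineral: 53.964 g Al in 450.441 g formula = 11.98 wt% Al.
Second mineral: 53.964 g Al in 403.122 g formula = 13.39 wt% Al.
11.98% − 13.39% gives a difference of -1.41 percentage points.

-1.41 percentage points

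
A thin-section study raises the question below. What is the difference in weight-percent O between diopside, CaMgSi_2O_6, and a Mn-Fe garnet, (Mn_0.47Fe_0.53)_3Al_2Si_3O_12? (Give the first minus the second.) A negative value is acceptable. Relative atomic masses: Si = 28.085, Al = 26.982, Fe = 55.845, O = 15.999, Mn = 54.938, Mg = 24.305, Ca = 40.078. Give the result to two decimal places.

5.66 percentage points

O in CaMgSi_2O_6: molar mass 216.547 g/mol; 6×15.999 = 95.994 g → 44.33 wt%.
O in (Mn_0.47Fe_0.53)_3Al_2Si_3O_12: molar mass 496.463 g/mol; 12×15.999 = 191.988 g → 38.67 wt%.
Difference = 44.33 − 38.67 = 5.66 percentage points.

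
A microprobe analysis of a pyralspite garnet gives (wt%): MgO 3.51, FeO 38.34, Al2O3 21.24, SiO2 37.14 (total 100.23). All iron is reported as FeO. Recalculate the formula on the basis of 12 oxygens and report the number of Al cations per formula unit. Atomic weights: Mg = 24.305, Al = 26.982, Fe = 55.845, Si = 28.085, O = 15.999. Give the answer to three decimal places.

MgO (M=40.304): mol = 0.08709; Mg = 0.08709, O = 0.08709.
FeO (M=71.844): mol = 0.53366; Fe = 0.53366, O = 0.53366.
Al2O3 (M=101.961): mol = 0.20831; Al = 0.41662, O = 0.62493.
SiO2 (M=60.083): mol = 0.61814; Si = 0.61814, O = 1.23628.
ΣO = 2.48196; factor = 12/ΣO = 4.83489.
Al apfu = 0.41662 × 4.83489 = 2.014.

2.014 Al apfu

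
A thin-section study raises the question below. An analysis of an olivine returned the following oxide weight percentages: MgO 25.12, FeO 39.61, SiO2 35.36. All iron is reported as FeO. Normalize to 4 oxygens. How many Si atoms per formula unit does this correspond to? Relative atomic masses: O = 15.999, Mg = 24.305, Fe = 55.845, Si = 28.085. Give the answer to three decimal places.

1.001 Si apfu

25.12 wt% MgO ÷ 40.304 g/mol = 0.62326 mol, giving 0.62326 Mg and 0.62326 O.
39.61 wt% FeO ÷ 71.844 g/mol = 0.55133 mol, giving 0.55133 Fe and 0.55133 O.
35.36 wt% SiO2 ÷ 60.083 g/mol = 0.58852 mol, giving 0.58852 Si and 1.17704 O.
Oxygen sums to 2.35163; scaling by 4/2.35163 = 1.70095 puts the formula on 4 O.
Si: 0.58852 × 1.70095 = 1.001 atoms per formula unit.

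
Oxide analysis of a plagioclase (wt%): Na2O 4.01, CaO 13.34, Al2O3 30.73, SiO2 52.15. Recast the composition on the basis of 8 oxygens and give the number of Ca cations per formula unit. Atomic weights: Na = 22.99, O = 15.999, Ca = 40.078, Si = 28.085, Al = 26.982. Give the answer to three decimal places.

0.647 Ca apfu

Na2O (M=61.979): mol = 0.06470; Na = 0.12940, O = 0.06470.
CaO (M=56.077): mol = 0.23789; Ca = 0.23789, O = 0.23789.
Al2O3 (M=101.961): mol = 0.30139; Al = 0.60278, O = 0.90417.
SiO2 (M=60.083): mol = 0.86797; Si = 0.86797, O = 1.73594.
ΣO = 2.94270; factor = 8/ΣO = 2.71859.
Ca apfu = 0.23789 × 2.71859 = 0.647.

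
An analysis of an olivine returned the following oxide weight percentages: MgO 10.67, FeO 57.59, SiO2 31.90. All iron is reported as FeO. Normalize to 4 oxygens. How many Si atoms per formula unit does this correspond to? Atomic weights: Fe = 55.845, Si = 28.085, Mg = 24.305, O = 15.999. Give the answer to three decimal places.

10.67 wt% MgO ÷ 40.304 g/mol = 0.26474 mol, giving 0.26474 Mg and 0.26474 O.
57.59 wt% FeO ÷ 71.844 g/mol = 0.80160 mol, giving 0.80160 Fe and 0.80160 O.
31.90 wt% SiO2 ÷ 60.083 g/mol = 0.53093 mol, giving 0.53093 Si and 1.06186 O.
Oxygen sums to 2.12820; scaling by 4/2.12820 = 1.87952 puts the formula on 4 O.
Si: 0.53093 × 1.87952 = 0.998 atoms per formula unit.

0.998 Si apfu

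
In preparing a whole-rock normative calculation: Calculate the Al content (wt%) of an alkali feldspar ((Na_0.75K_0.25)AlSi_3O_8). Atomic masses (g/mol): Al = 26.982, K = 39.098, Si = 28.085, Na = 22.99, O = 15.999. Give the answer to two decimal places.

10.13 wt%

M((Na_0.75K_0.25)AlSi_3O_8) = 266.246 g/mol.
Al contributes 1 × 26.982 = 26.982 g per mole.
26.982/266.246 = 0.1013 → 10.13%.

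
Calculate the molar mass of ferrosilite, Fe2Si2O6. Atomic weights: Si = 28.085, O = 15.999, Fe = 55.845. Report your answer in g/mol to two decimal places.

Fe: 2 × 55.845 = 111.6900
Si: 2 × 28.085 = 56.1700
O: 6 × 15.999 = 95.9940
Summing the contributions gives the formula mass.

263.85 g/mol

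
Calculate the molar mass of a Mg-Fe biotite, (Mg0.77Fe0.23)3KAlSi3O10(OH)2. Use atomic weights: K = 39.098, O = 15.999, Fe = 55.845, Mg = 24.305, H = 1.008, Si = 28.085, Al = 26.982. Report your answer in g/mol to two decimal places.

439.02 g/mol

The formula mass is the sum 2.31·24.305 + 0.69·55.845 + 1·39.098 + 1·26.982 + 3·28.085 + 12·15.999 + 2·1.008.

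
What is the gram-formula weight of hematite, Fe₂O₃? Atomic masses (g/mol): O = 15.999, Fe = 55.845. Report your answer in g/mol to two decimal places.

The formula mass is the sum 2(55.845) + 3(15.999).

159.69 g/mol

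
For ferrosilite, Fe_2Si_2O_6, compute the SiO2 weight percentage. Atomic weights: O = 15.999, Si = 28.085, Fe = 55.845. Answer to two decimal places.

45.54 wt%

Formula mass = 263.854 g/mol.
2 Si → 2.0000 mol SiO2 per formula unit; M(SiO2) = 60.083, so SiO2 mass = 120.166 g.
120.166/263.854 × 100 = 45.54 wt%.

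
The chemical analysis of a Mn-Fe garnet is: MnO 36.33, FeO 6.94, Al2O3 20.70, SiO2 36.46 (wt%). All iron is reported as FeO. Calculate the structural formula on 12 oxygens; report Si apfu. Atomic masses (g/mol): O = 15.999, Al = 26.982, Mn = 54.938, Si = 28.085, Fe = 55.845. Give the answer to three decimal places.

MnO: 36.33/70.937 = 0.51214 mol → 0.51214 mol Mn, 0.51214 mol O.
FeO: 6.94/71.844 = 0.09660 mol → 0.09660 mol Fe, 0.09660 mol O.
Al2O3: 20.70/101.961 = 0.20302 mol → 0.40604 mol Al, 0.60906 mol O.
SiO2: 36.46/60.083 = 0.60683 mol → 0.60683 mol Si, 1.21366 mol O.
Total oxygen = 2.43146 mol. Normalization factor = 12/2.43146 = 4.93531.
Si per 12 O = 0.60683 × 4.93531 = 2.995.

2.995 Si apfu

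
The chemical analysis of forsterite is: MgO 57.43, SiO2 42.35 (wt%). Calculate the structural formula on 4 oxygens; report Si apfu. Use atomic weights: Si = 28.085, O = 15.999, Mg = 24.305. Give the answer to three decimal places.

0.995 Si apfu

MgO (M=40.304): mol = 1.42492; Mg = 1.42492, O = 1.42492.
SiO2 (M=60.083): mol = 0.70486; Si = 0.70486, O = 1.40972.
ΣO = 2.83464; factor = 4/ΣO = 1.41111.
Si apfu = 0.70486 × 1.41111 = 0.995.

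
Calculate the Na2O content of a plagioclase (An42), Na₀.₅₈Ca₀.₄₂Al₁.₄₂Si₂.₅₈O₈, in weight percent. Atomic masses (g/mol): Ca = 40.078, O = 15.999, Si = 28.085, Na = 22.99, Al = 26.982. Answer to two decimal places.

Formula mass = 268.933 g/mol.
0.58 Na → 0.2900 mol Na2O per formula unit; M(Na2O) = 61.979, so Na2O mass = 17.974 g.
17.974/268.933 × 100 = 6.68 wt%.

6.68 wt%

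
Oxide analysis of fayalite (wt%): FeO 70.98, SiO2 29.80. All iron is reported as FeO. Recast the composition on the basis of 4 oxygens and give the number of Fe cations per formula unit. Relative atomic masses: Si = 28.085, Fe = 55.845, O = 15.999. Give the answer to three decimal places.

1.996 Fe apfu

FeO: 70.98/71.844 = 0.98797 mol → 0.98797 mol Fe, 0.98797 mol O.
SiO2: 29.80/60.083 = 0.49598 mol → 0.49598 mol Si, 0.99196 mol O.
Total oxygen = 1.97993 mol. Normalization factor = 4/1.97993 = 2.02027.
Fe per 4 O = 0.98797 × 2.02027 = 1.996.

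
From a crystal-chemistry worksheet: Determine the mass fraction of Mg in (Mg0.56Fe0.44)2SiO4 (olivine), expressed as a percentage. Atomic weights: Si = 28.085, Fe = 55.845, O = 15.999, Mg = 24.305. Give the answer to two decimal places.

16.16 weight percent

M((Mg0.56Fe0.44)2SiO4) = 168.446 g/mol.
Mg contributes 1.12 × 24.305 = 27.222 g per mole.
27.222/168.446 = 0.1616 → 16.16%.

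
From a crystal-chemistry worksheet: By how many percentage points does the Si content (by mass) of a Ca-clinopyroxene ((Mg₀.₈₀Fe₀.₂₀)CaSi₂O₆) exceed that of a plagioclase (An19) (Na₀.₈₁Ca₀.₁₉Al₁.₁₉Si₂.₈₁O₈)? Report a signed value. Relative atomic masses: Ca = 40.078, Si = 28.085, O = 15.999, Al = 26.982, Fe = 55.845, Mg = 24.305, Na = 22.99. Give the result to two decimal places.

-4.55 percentage points

M((Mg₀.₈₀Fe₀.₂₀)CaSi₂O₆) = 222.855 g/mol, so wt% Si = 56.170/222.855 × 100 = 25.20%.
M(Na₀.₈₁Ca₀.₁₉Al₁.₁₉Si₂.₈₁O₈) = 265.256 g/mol, so wt% Si = 78.919/265.256 × 100 = 29.75%.
25.20 − 29.75 = -4.55 pp.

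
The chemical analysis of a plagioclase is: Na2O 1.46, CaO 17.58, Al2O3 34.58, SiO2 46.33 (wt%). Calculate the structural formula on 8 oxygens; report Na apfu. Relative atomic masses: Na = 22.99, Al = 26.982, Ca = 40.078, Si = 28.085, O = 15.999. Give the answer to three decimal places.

0.130 Na apfu

1.46 wt% Na2O ÷ 61.979 g/mol = 0.02356 mol, giving 0.04712 Na and 0.02356 O.
17.58 wt% CaO ÷ 56.077 g/mol = 0.31350 mol, giving 0.31350 Ca and 0.31350 O.
34.58 wt% Al2O3 ÷ 101.961 g/mol = 0.33915 mol, giving 0.67830 Al and 1.01745 O.
46.33 wt% SiO2 ÷ 60.083 g/mol = 0.77110 mol, giving 0.77110 Si and 1.54220 O.
Oxygen sums to 2.89671; scaling by 8/2.89671 = 2.76175 puts the formula on 8 O.
Na: 0.04712 × 2.76175 = 0.130 atoms per formula unit.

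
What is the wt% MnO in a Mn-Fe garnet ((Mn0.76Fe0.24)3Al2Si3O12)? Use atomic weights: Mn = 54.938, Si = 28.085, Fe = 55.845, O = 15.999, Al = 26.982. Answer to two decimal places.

Molar mass of (Mn0.76Fe0.24)3Al2Si3O12 = 2.28×54.938 + 0.72×55.845 + 2×26.982 + 3×28.085 + 12×15.999 = 495.674 g/mol.
Each formula unit contains 2.28 Mn, equivalent to 2.28/1 = 2.2800 mol MnO.
M(MnO) = 1×54.938 + 1×15.999 = 70.937 g/mol.
Mass of MnO per formula unit = 2.2800 × 70.937 = 161.736 g.
MnO wt% = 161.736 / 495.674 × 100 = 32.63%.

32.63 wt%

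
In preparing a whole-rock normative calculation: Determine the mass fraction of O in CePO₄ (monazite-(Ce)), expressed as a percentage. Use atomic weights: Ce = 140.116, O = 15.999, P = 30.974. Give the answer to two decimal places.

27.22 weight percent

M(CePO₄) = 235.086 g/mol.
O contributes 4 × 15.999 = 63.996 g per mole.
63.996/235.086 = 0.2722 → 27.22%.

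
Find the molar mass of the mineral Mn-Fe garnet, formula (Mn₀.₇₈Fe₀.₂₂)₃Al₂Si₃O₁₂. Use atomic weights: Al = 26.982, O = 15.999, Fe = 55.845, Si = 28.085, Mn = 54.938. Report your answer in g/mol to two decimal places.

M = 2.34*54.938 + 0.66*55.845 + 2*26.982 + 3*28.085 + 12*15.999

495.62 g/mol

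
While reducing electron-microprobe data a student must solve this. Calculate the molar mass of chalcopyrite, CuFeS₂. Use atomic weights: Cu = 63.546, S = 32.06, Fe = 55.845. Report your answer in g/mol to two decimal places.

M = 1·63.546 + 1·55.845 + 2·32.06

183.51 g/mol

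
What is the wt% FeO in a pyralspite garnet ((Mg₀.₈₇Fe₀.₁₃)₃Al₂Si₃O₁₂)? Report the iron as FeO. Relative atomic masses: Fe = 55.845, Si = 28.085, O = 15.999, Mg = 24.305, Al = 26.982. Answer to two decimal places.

6.74 wt%

M((Mg₀.₈₇Fe₀.₁₃)₃Al₂Si₃O₁₂) = 415.423 g/mol; M(FeO) = 71.844 g/mol.
Moles FeO per formula unit = 0.39 Fe ÷ 1 = 0.3900.
FeO fraction = (0.3900 × 71.844) / 415.423 = 28.019/415.423 = 0.0674.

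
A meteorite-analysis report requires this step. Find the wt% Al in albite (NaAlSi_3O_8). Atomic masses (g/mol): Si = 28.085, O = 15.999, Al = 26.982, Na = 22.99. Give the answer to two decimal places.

Molar mass of NaAlSi_3O_8: 1*22.99 + 1*26.982 + 3*28.085 + 8*15.999 = 262.219 g/mol.
Mass of Al per formula unit: 1 × 26.982 = 26.982 g.
Weight fraction Al = 26.982 / 262.219 = 0.1029.

10.29 mass %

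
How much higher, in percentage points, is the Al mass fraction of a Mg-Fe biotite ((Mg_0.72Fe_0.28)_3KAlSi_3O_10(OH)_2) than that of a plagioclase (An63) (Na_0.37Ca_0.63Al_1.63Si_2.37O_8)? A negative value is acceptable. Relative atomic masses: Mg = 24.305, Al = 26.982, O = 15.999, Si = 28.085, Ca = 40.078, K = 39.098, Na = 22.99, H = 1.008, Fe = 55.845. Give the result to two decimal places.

-10.07 percentage points

Al in (Mg_0.72Fe_0.28)_3KAlSi_3O_10(OH)_2: molar mass 443.748 g/mol; 1×26.982 = 26.982 g → 6.08 wt%.
Al in Na_0.37Ca_0.63Al_1.63Si_2.37O_8: molar mass 272.290 g/mol; 1.63×26.982 = 43.981 g → 16.15 wt%.
Difference = 6.08 − 16.15 = -10.07 percentage points.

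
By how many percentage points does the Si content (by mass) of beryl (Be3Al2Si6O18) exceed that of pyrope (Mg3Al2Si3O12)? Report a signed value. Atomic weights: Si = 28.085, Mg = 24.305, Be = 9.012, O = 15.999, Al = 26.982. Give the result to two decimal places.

10.45 percentage points

M(Be3Al2Si6O18) = 537.492 g/mol, so wt% Si = 168.510/537.492 × 100 = 31.35%.
M(Mg3Al2Si3O12) = 403.122 g/mol, so wt% Si = 84.255/403.122 × 100 = 20.90%.
31.35 − 20.90 = 10.45 pp.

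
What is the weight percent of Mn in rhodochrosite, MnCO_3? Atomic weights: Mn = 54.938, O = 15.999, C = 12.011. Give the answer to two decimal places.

47.79 weight percent

Formula mass = 1*54.938 + 1*12.011 + 3*15.999 = 114.946 g/mol, of which 54.938 g is Mn.
So Mn makes up 54.938/114.946 = 0.4779 of the mass, i.e. 47.79%.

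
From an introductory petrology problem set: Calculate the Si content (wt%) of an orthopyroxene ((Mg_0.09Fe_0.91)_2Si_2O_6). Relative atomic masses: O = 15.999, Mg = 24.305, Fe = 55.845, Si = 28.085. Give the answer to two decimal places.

M((Mg_0.09Fe_0.91)_2Si_2O_6) = 258.177 g/mol.
Si contributes 2 × 28.085 = 56.170 g per mole.
56.170/258.177 = 0.2176 → 21.76%.

21.76 wt%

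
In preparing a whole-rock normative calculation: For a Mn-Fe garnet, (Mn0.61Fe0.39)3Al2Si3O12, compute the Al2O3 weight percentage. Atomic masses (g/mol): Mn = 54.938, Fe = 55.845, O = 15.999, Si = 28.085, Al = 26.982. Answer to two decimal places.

20.55 wt%

Formula mass = 496.082 g/mol.
2 Al → 1.0000 mol Al2O3 per formula unit; M(Al2O3) = 101.961, so Al2O3 mass = 101.961 g.
101.961/496.082 × 100 = 20.55 wt%.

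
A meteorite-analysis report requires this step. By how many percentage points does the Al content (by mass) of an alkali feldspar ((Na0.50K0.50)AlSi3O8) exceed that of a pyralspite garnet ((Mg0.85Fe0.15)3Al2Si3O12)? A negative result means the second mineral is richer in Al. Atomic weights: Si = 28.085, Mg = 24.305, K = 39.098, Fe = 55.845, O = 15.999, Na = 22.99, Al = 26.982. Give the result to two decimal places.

First mineral: 26.982 g Al in 270.273 g formula = 9.98 wt% Al.
Second mineral: 53.964 g Al in 417.315 g formula = 12.93 wt% Al.
9.98% − 12.93% gives a difference of -2.95 percentage points.

-2.95 percentage points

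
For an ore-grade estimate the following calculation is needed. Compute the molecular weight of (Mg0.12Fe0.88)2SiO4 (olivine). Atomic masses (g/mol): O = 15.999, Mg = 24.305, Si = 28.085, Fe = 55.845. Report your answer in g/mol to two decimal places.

The formula mass is the sum 0.24×24.305 + 1.76×55.845 + 1×28.085 + 4×15.999.

196.20 g/mol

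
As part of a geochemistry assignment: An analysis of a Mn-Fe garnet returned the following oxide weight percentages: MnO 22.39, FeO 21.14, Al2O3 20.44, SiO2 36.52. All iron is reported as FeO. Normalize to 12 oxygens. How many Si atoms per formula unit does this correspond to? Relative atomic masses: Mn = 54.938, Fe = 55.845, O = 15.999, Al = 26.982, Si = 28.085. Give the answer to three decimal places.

3.005 Si apfu

22.39 wt% MnO ÷ 70.937 g/mol = 0.31563 mol, giving 0.31563 Mn and 0.31563 O.
21.14 wt% FeO ÷ 71.844 g/mol = 0.29425 mol, giving 0.29425 Fe and 0.29425 O.
20.44 wt% Al2O3 ÷ 101.961 g/mol = 0.20047 mol, giving 0.40094 Al and 0.60141 O.
36.52 wt% SiO2 ÷ 60.083 g/mol = 0.60783 mol, giving 0.60783 Si and 1.21566 O.
Oxygen sums to 2.42695; scaling by 12/2.42695 = 4.94448 puts the formula on 12 O.
Si: 0.60783 × 4.94448 = 3.005 atoms per formula unit.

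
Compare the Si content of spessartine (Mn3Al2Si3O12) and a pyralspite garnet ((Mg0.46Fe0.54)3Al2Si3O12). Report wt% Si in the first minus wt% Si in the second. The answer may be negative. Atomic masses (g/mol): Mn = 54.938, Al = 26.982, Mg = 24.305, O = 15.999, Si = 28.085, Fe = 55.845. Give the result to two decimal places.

First mineral: 84.255 g Si in 495.021 g formula = 17.02 wt% Si.
Second mineral: 84.255 g Si in 454.217 g formula = 18.55 wt% Si.
17.02% − 18.55% gives a difference of -1.53 percentage points.

-1.53 percentage points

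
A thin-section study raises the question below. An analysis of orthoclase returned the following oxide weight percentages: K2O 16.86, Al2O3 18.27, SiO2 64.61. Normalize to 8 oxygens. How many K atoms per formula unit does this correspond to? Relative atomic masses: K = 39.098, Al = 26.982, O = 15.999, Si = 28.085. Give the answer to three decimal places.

0.999 K apfu

K2O: 16.86/94.195 = 0.17899 mol → 0.35798 mol K, 0.17899 mol O.
Al2O3: 18.27/101.961 = 0.17919 mol → 0.35838 mol Al, 0.53757 mol O.
SiO2: 64.61/60.083 = 1.07535 mol → 1.07535 mol Si, 2.15070 mol O.
Total oxygen = 2.86726 mol. Normalization factor = 8/2.86726 = 2.79012.
K per 8 O = 0.35798 × 2.79012 = 0.999.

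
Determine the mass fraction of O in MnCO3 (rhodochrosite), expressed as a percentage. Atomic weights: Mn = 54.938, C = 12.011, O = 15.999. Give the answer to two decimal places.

41.76 mass %

Molar mass of MnCO3: 1*54.938 + 1*12.011 + 3*15.999 = 114.946 g/mol.
Mass of O per formula unit: 3 × 15.999 = 47.997 g.
Weight fraction O = 47.997 / 114.946 = 0.4176.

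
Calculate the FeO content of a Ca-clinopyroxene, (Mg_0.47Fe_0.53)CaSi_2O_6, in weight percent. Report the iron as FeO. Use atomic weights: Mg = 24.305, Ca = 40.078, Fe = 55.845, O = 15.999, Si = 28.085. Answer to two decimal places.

M((Mg_0.47Fe_0.53)CaSi_2O_6) = 233.263 g/mol; M(FeO) = 71.844 g/mol.
Moles FeO per formula unit = 0.53 Fe ÷ 1 = 0.5300.
FeO fraction = (0.5300 × 71.844) / 233.263 = 38.077/233.263 = 0.1632.

16.32 wt%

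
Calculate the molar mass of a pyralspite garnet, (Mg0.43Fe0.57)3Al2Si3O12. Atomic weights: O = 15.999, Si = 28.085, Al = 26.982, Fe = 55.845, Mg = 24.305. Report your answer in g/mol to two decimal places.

The formula mass is the sum 1.29×24.305 + 1.71×55.845 + 2×26.982 + 3×28.085 + 12×15.999.

457.06 g/mol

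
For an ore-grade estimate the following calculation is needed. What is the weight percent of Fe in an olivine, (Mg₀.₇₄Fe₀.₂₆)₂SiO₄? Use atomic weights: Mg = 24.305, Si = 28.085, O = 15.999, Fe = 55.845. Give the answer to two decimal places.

Molar mass of (Mg₀.₇₄Fe₀.₂₆)₂SiO₄: 1.48*24.305 + 0.52*55.845 + 1*28.085 + 4*15.999 = 157.092 g/mol.
Mass of Fe per formula unit: 0.52 × 55.845 = 29.039 g.
Weight fraction Fe = 29.039 / 157.092 = 0.1849.

18.49 weight percent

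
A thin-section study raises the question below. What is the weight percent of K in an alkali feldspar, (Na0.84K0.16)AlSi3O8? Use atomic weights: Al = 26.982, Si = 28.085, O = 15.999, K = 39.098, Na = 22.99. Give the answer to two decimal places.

2.36 weight percent

Molar mass of (Na0.84K0.16)AlSi3O8: 0.84*22.99 + 0.16*39.098 + 1*26.982 + 3*28.085 + 8*15.999 = 264.796 g/mol.
Mass of K per formula unit: 0.16 × 39.098 = 6.256 g.
Weight fraction K = 6.256 / 264.796 = 0.0236.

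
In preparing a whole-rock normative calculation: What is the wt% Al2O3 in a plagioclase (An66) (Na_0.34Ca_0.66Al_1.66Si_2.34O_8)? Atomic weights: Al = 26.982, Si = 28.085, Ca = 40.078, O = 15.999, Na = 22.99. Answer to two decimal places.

31.03 wt%

M(Na_0.34Ca_0.66Al_1.66Si_2.34O_8) = 272.769 g/mol; M(Al2O3) = 101.961 g/mol.
Moles Al2O3 per formula unit = 1.66 Al ÷ 2 = 0.8300.
Al2O3 fraction = (0.8300 × 101.961) / 272.769 = 84.628/272.769 = 0.3103.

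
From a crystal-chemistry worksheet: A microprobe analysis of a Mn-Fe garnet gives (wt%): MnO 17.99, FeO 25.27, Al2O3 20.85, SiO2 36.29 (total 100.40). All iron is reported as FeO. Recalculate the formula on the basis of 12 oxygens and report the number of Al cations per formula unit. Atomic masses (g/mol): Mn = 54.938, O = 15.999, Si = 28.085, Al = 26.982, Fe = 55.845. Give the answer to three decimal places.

2.022 Al apfu

MnO (M=70.937): mol = 0.25361; Mn = 0.25361, O = 0.25361.
FeO (M=71.844): mol = 0.35173; Fe = 0.35173, O = 0.35173.
Al2O3 (M=101.961): mol = 0.20449; Al = 0.40898, O = 0.61347.
SiO2 (M=60.083): mol = 0.60400; Si = 0.60400, O = 1.20800.
ΣO = 2.42681; factor = 12/ΣO = 4.94476.
Al apfu = 0.40898 × 4.94476 = 2.022.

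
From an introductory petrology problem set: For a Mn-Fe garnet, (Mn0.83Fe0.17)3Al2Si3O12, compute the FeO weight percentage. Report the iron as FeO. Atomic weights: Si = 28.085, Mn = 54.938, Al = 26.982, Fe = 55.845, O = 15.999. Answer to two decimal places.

Molar mass of (Mn0.83Fe0.17)3Al2Si3O12 = 2.49·54.938 + 0.51·55.845 + 2·26.982 + 3·28.085 + 12·15.999 = 495.484 g/mol.
Each formula unit contains 0.51 Fe, equivalent to 0.51/1 = 0.5100 mol FeO.
M(FeO) = 1×55.845 + 1×15.999 = 71.844 g/mol.
Mass of FeO per formula unit = 0.5100 × 71.844 = 36.640 g.
FeO wt% = 36.640 / 495.484 × 100 = 7.39%.

7.39 wt%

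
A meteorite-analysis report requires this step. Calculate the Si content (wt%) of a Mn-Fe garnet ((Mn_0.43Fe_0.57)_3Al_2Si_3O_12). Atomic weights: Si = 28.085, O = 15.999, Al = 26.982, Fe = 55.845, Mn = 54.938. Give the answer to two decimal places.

16.97 wt%

M((Mn_0.43Fe_0.57)_3Al_2Si_3O_12) = 496.572 g/mol.
Si contributes 3 × 28.085 = 84.255 g per mole.
84.255/496.572 = 0.1697 → 16.97%.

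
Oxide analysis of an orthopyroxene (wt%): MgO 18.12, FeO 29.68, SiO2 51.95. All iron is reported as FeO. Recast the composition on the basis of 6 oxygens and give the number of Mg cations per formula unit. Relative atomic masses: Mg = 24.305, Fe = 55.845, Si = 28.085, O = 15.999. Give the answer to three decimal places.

1.041 Mg apfu

MgO (M=40.304): mol = 0.44958; Mg = 0.44958, O = 0.44958.
FeO (M=71.844): mol = 0.41312; Fe = 0.41312, O = 0.41312.
SiO2 (M=60.083): mol = 0.86464; Si = 0.86464, O = 1.72928.
ΣO = 2.59198; factor = 6/ΣO = 2.31483.
Mg apfu = 0.44958 × 2.31483 = 1.041.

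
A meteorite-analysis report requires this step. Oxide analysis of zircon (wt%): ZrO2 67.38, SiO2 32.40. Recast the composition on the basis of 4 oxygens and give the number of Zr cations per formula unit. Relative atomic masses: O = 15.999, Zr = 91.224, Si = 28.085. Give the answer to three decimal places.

1.007 Zr apfu

ZrO2: 67.38/123.222 = 0.54682 mol → 0.54682 mol Zr, 1.09364 mol O.
SiO2: 32.40/60.083 = 0.53925 mol → 0.53925 mol Si, 1.07850 mol O.
Total oxygen = 2.17214 mol. Normalization factor = 4/2.17214 = 1.84150.
Zr per 4 O = 0.54682 × 1.84150 = 1.007.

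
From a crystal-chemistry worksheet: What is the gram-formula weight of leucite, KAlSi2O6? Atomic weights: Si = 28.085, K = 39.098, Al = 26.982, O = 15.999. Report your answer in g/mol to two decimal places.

The formula mass is the sum 1(39.098) + 1(26.982) + 2(28.085) + 6(15.999).

218.24 g/mol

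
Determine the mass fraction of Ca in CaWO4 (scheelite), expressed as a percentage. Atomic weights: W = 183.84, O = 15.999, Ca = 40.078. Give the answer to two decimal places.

M(CaWO4) = 287.914 g/mol.
Ca contributes 1 × 40.078 = 40.078 g per mole.
40.078/287.914 = 0.1392 → 13.92%.

13.92 wt%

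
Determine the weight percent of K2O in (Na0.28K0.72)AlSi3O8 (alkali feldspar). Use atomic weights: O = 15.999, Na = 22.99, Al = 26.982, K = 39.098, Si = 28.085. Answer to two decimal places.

12.38 wt%

M((Na0.28K0.72)AlSi3O8) = 273.817 g/mol; M(K2O) = 94.195 g/mol.
Moles K2O per formula unit = 0.72 K ÷ 2 = 0.3600.
K2O fraction = (0.3600 × 94.195) / 273.817 = 33.910/273.817 = 0.1238.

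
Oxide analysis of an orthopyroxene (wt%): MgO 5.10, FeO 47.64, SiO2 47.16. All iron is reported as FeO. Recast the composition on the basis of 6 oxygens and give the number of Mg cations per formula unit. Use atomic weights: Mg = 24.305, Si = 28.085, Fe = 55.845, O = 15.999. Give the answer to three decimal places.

0.322 Mg apfu

MgO: 5.10/40.304 = 0.12654 mol → 0.12654 mol Mg, 0.12654 mol O.
FeO: 47.64/71.844 = 0.66310 mol → 0.66310 mol Fe, 0.66310 mol O.
SiO2: 47.16/60.083 = 0.78491 mol → 0.78491 mol Si, 1.56982 mol O.
Total oxygen = 2.35946 mol. Normalization factor = 6/2.35946 = 2.54295.
Mg per 6 O = 0.12654 × 2.54295 = 0.322.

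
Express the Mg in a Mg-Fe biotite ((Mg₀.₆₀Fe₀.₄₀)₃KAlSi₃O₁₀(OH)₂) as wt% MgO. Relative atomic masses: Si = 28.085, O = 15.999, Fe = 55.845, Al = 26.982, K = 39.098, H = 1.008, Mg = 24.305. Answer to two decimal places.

M((Mg₀.₆₀Fe₀.₄₀)₃KAlSi₃O₁₀(OH)₂) = 455.102 g/mol; M(MgO) = 40.304 g/mol.
Moles MgO per formula unit = 1.80 Mg ÷ 1 = 1.8000.
MgO fraction = (1.8000 × 40.304) / 455.102 = 72.547/455.102 = 0.1594.

15.94 wt%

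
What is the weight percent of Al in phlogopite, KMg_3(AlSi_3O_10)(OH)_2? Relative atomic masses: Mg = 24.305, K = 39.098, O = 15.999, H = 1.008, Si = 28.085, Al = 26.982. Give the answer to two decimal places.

M(KMg_3(AlSi_3O_10)(OH)_2) = 417.254 g/mol.
Al contributes 1 × 26.982 = 26.982 g per mole.
26.982/417.254 = 0.0647 → 6.47%.

6.47 weight percent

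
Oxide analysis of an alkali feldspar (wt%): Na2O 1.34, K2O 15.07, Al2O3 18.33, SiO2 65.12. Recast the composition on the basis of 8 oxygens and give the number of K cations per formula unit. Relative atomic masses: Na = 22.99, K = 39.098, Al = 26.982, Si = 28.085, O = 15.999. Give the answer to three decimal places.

0.886 K apfu

Na2O (M=61.979): mol = 0.02162; Na = 0.04324, O = 0.02162.
K2O (M=94.195): mol = 0.15999; K = 0.31998, O = 0.15999.
Al2O3 (M=101.961): mol = 0.17977; Al = 0.35954, O = 0.53931.
SiO2 (M=60.083): mol = 1.08383; Si = 1.08383, O = 2.16766.
ΣO = 2.88858; factor = 8/ΣO = 2.76953.
K apfu = 0.31998 × 2.76953 = 0.886.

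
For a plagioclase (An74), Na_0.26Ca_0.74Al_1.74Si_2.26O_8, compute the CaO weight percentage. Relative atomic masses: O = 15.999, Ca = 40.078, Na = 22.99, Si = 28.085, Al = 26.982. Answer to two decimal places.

15.14 wt%

Formula mass = 274.048 g/mol.
0.74 Ca → 0.7400 mol CaO per formula unit; M(CaO) = 56.077, so CaO mass = 41.497 g.
41.497/274.048 × 100 = 15.14 wt%.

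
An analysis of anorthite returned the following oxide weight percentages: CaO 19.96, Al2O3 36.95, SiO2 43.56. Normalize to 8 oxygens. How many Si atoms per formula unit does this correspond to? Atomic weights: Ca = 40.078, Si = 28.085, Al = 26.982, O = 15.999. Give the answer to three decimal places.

2.005 Si apfu

19.96 wt% CaO ÷ 56.077 g/mol = 0.35594 mol, giving 0.35594 Ca and 0.35594 O.
36.95 wt% Al2O3 ÷ 101.961 g/mol = 0.36239 mol, giving 0.72478 Al and 1.08717 O.
43.56 wt% SiO2 ÷ 60.083 g/mol = 0.72500 mol, giving 0.72500 Si and 1.45000 O.
Oxygen sums to 2.89311; scaling by 8/2.89311 = 2.76519 puts the formula on 8 O.
Si: 0.72500 × 2.76519 = 2.005 atoms per formula unit.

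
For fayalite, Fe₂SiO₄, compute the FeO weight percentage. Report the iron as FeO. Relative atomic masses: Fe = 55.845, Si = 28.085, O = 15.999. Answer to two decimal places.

Formula mass = 203.771 g/mol.
2 Fe → 2.0000 mol FeO per formula unit; M(FeO) = 71.844, so FeO mass = 143.688 g.
143.688/203.771 × 100 = 70.51 wt%.

70.51 wt%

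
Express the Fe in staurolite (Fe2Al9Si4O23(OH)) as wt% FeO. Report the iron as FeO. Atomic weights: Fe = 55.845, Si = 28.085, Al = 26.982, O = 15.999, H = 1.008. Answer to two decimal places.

M(Fe2Al9Si4O23(OH)) = 851.852 g/mol; M(FeO) = 71.844 g/mol.
Moles FeO per formula unit = 2 Fe ÷ 1 = 2.0000.
FeO fraction = (2.0000 × 71.844) / 851.852 = 143.688/851.852 = 0.1687.

16.87 wt%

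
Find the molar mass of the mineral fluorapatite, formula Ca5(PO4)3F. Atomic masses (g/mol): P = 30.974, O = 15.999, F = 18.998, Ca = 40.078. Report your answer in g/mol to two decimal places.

M = 5(40.078) + 3(30.974) + 12(15.999) + 1(18.998)

504.30 g/mol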